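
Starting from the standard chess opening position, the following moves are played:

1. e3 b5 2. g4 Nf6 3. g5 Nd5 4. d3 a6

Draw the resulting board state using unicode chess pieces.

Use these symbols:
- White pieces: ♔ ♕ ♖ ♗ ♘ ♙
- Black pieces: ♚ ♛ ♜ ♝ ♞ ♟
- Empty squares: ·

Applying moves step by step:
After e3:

♜ ♞ ♝ ♛ ♚ ♝ ♞ ♜
♟ ♟ ♟ ♟ ♟ ♟ ♟ ♟
· · · · · · · ·
· · · · · · · ·
· · · · · · · ·
· · · · ♙ · · ·
♙ ♙ ♙ ♙ · ♙ ♙ ♙
♖ ♘ ♗ ♕ ♔ ♗ ♘ ♖


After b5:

♜ ♞ ♝ ♛ ♚ ♝ ♞ ♜
♟ · ♟ ♟ ♟ ♟ ♟ ♟
· · · · · · · ·
· ♟ · · · · · ·
· · · · · · · ·
· · · · ♙ · · ·
♙ ♙ ♙ ♙ · ♙ ♙ ♙
♖ ♘ ♗ ♕ ♔ ♗ ♘ ♖


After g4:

♜ ♞ ♝ ♛ ♚ ♝ ♞ ♜
♟ · ♟ ♟ ♟ ♟ ♟ ♟
· · · · · · · ·
· ♟ · · · · · ·
· · · · · · ♙ ·
· · · · ♙ · · ·
♙ ♙ ♙ ♙ · ♙ · ♙
♖ ♘ ♗ ♕ ♔ ♗ ♘ ♖


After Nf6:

♜ ♞ ♝ ♛ ♚ ♝ · ♜
♟ · ♟ ♟ ♟ ♟ ♟ ♟
· · · · · ♞ · ·
· ♟ · · · · · ·
· · · · · · ♙ ·
· · · · ♙ · · ·
♙ ♙ ♙ ♙ · ♙ · ♙
♖ ♘ ♗ ♕ ♔ ♗ ♘ ♖


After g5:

♜ ♞ ♝ ♛ ♚ ♝ · ♜
♟ · ♟ ♟ ♟ ♟ ♟ ♟
· · · · · ♞ · ·
· ♟ · · · · ♙ ·
· · · · · · · ·
· · · · ♙ · · ·
♙ ♙ ♙ ♙ · ♙ · ♙
♖ ♘ ♗ ♕ ♔ ♗ ♘ ♖


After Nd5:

♜ ♞ ♝ ♛ ♚ ♝ · ♜
♟ · ♟ ♟ ♟ ♟ ♟ ♟
· · · · · · · ·
· ♟ · ♞ · · ♙ ·
· · · · · · · ·
· · · · ♙ · · ·
♙ ♙ ♙ ♙ · ♙ · ♙
♖ ♘ ♗ ♕ ♔ ♗ ♘ ♖


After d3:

♜ ♞ ♝ ♛ ♚ ♝ · ♜
♟ · ♟ ♟ ♟ ♟ ♟ ♟
· · · · · · · ·
· ♟ · ♞ · · ♙ ·
· · · · · · · ·
· · · ♙ ♙ · · ·
♙ ♙ ♙ · · ♙ · ♙
♖ ♘ ♗ ♕ ♔ ♗ ♘ ♖


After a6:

♜ ♞ ♝ ♛ ♚ ♝ · ♜
· · ♟ ♟ ♟ ♟ ♟ ♟
♟ · · · · · · ·
· ♟ · ♞ · · ♙ ·
· · · · · · · ·
· · · ♙ ♙ · · ·
♙ ♙ ♙ · · ♙ · ♙
♖ ♘ ♗ ♕ ♔ ♗ ♘ ♖



  a b c d e f g h
  ─────────────────
8│♜ ♞ ♝ ♛ ♚ ♝ · ♜│8
7│· · ♟ ♟ ♟ ♟ ♟ ♟│7
6│♟ · · · · · · ·│6
5│· ♟ · ♞ · · ♙ ·│5
4│· · · · · · · ·│4
3│· · · ♙ ♙ · · ·│3
2│♙ ♙ ♙ · · ♙ · ♙│2
1│♖ ♘ ♗ ♕ ♔ ♗ ♘ ♖│1
  ─────────────────
  a b c d e f g h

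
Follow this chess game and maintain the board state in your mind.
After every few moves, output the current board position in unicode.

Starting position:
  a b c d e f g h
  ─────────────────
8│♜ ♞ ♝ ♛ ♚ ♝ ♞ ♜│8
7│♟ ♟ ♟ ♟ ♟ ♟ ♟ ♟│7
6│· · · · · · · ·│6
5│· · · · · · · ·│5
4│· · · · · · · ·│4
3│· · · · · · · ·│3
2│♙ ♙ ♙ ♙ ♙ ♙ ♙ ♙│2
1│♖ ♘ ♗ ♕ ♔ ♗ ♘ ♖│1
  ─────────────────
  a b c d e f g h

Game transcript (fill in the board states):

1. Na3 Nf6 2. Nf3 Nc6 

  a b c d e f g h
  ─────────────────
8│♜ · ♝ ♛ ♚ ♝ · ♜│8
7│♟ ♟ ♟ ♟ ♟ ♟ ♟ ♟│7
6│· · ♞ · · ♞ · ·│6
5│· · · · · · · ·│5
4│· · · · · · · ·│4
3│♘ · · · · ♘ · ·│3
2│♙ ♙ ♙ ♙ ♙ ♙ ♙ ♙│2
1│♖ · ♗ ♕ ♔ ♗ · ♖│1
  ─────────────────
  a b c d e f g h

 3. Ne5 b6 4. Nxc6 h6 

  a b c d e f g h
  ─────────────────
8│♜ · ♝ ♛ ♚ ♝ · ♜│8
7│♟ · ♟ ♟ ♟ ♟ ♟ ·│7
6│· ♟ ♘ · · ♞ · ♟│6
5│· · · · · · · ·│5
4│· · · · · · · ·│4
3│♘ · · · · · · ·│3
2│♙ ♙ ♙ ♙ ♙ ♙ ♙ ♙│2
1│♖ · ♗ ♕ ♔ ♗ · ♖│1
  ─────────────────
  a b c d e f g h

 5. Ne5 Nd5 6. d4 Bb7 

  a b c d e f g h
  ─────────────────
8│♜ · · ♛ ♚ ♝ · ♜│8
7│♟ ♝ ♟ ♟ ♟ ♟ ♟ ·│7
6│· ♟ · · · · · ♟│6
5│· · · ♞ ♘ · · ·│5
4│· · · ♙ · · · ·│4
3│♘ · · · · · · ·│3
2│♙ ♙ ♙ · ♙ ♙ ♙ ♙│2
1│♖ · ♗ ♕ ♔ ♗ · ♖│1
  ─────────────────
  a b c d e f g h

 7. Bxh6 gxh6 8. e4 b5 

  a b c d e f g h
  ─────────────────
8│♜ · · ♛ ♚ ♝ · ♜│8
7│♟ ♝ ♟ ♟ ♟ ♟ · ·│7
6│· · · · · · · ♟│6
5│· ♟ · ♞ ♘ · · ·│5
4│· · · ♙ ♙ · · ·│4
3│♘ · · · · · · ·│3
2│♙ ♙ ♙ · · ♙ ♙ ♙│2
1│♖ · · ♕ ♔ ♗ · ♖│1
  ─────────────────
  a b c d e f g h

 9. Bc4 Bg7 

  a b c d e f g h
  ─────────────────
8│♜ · · ♛ ♚ · · ♜│8
7│♟ ♝ ♟ ♟ ♟ ♟ ♝ ·│7
6│· · · · · · · ♟│6
5│· ♟ · ♞ ♘ · · ·│5
4│· · ♗ ♙ ♙ · · ·│4
3│♘ · · · · · · ·│3
2│♙ ♙ ♙ · · ♙ ♙ ♙│2
1│♖ · · ♕ ♔ · · ♖│1
  ─────────────────
  a b c d e f g h


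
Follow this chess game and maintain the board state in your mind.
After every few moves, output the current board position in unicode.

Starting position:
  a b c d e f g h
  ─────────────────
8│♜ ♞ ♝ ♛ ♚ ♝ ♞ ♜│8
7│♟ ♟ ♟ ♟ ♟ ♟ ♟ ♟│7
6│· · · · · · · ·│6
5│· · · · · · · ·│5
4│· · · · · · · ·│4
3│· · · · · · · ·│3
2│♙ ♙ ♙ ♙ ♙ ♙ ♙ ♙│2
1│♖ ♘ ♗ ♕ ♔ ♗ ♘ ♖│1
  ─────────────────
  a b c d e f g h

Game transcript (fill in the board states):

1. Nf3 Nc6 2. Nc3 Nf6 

  a b c d e f g h
  ─────────────────
8│♜ · ♝ ♛ ♚ ♝ · ♜│8
7│♟ ♟ ♟ ♟ ♟ ♟ ♟ ♟│7
6│· · ♞ · · ♞ · ·│6
5│· · · · · · · ·│5
4│· · · · · · · ·│4
3│· · ♘ · · ♘ · ·│3
2│♙ ♙ ♙ ♙ ♙ ♙ ♙ ♙│2
1│♖ · ♗ ♕ ♔ ♗ · ♖│1
  ─────────────────
  a b c d e f g h

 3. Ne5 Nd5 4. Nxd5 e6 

  a b c d e f g h
  ─────────────────
8│♜ · ♝ ♛ ♚ ♝ · ♜│8
7│♟ ♟ ♟ ♟ · ♟ ♟ ♟│7
6│· · ♞ · ♟ · · ·│6
5│· · · ♘ ♘ · · ·│5
4│· · · · · · · ·│4
3│· · · · · · · ·│3
2│♙ ♙ ♙ ♙ ♙ ♙ ♙ ♙│2
1│♖ · ♗ ♕ ♔ ♗ · ♖│1
  ─────────────────
  a b c d e f g h

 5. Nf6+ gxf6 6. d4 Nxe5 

  a b c d e f g h
  ─────────────────
8│♜ · ♝ ♛ ♚ ♝ · ♜│8
7│♟ ♟ ♟ ♟ · ♟ · ♟│7
6│· · · · ♟ ♟ · ·│6
5│· · · · ♞ · · ·│5
4│· · · ♙ · · · ·│4
3│· · · · · · · ·│3
2│♙ ♙ ♙ · ♙ ♙ ♙ ♙│2
1│♖ · ♗ ♕ ♔ ♗ · ♖│1
  ─────────────────
  a b c d e f g h

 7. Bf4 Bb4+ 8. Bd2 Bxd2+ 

  a b c d e f g h
  ─────────────────
8│♜ · ♝ ♛ ♚ · · ♜│8
7│♟ ♟ ♟ ♟ · ♟ · ♟│7
6│· · · · ♟ ♟ · ·│6
5│· · · · ♞ · · ·│5
4│· · · ♙ · · · ·│4
3│· · · · · · · ·│3
2│♙ ♙ ♙ ♝ ♙ ♙ ♙ ♙│2
1│♖ · · ♕ ♔ ♗ · ♖│1
  ─────────────────
  a b c d e f g h



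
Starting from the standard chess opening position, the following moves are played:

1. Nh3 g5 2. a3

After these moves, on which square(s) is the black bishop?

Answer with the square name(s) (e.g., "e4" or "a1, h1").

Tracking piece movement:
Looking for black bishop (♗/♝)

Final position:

  a b c d e f g h
  ─────────────────
8│♜ ♞ ♝ ♛ ♚ ♝ ♞ ♜│8
7│♟ ♟ ♟ ♟ ♟ ♟ · ♟│7
6│· · · · · · · ·│6
5│· · · · · · ♟ ·│5
4│· · · · · · · ·│4
3│♙ · · · · · · ♘│3
2│· ♙ ♙ ♙ ♙ ♙ ♙ ♙│2
1│♖ ♘ ♗ ♕ ♔ ♗ · ♖│1
  ─────────────────
  a b c d e f g h


c8, f8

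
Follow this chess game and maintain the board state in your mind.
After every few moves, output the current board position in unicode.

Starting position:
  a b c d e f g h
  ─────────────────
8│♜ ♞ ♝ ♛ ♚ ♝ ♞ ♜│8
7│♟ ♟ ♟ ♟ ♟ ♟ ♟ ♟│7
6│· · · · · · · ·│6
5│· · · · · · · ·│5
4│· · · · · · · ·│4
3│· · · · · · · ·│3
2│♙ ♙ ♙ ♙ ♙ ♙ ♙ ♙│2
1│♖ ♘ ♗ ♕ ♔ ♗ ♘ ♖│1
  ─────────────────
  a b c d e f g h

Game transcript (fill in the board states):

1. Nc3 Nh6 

  a b c d e f g h
  ─────────────────
8│♜ ♞ ♝ ♛ ♚ ♝ · ♜│8
7│♟ ♟ ♟ ♟ ♟ ♟ ♟ ♟│7
6│· · · · · · · ♞│6
5│· · · · · · · ·│5
4│· · · · · · · ·│4
3│· · ♘ · · · · ·│3
2│♙ ♙ ♙ ♙ ♙ ♙ ♙ ♙│2
1│♖ · ♗ ♕ ♔ ♗ ♘ ♖│1
  ─────────────────
  a b c d e f g h

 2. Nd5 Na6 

  a b c d e f g h
  ─────────────────
8│♜ · ♝ ♛ ♚ ♝ · ♜│8
7│♟ ♟ ♟ ♟ ♟ ♟ ♟ ♟│7
6│♞ · · · · · · ♞│6
5│· · · ♘ · · · ·│5
4│· · · · · · · ·│4
3│· · · · · · · ·│3
2│♙ ♙ ♙ ♙ ♙ ♙ ♙ ♙│2
1│♖ · ♗ ♕ ♔ ♗ ♘ ♖│1
  ─────────────────
  a b c d e f g h

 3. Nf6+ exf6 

  a b c d e f g h
  ─────────────────
8│♜ · ♝ ♛ ♚ ♝ · ♜│8
7│♟ ♟ ♟ ♟ · ♟ ♟ ♟│7
6│♞ · · · · ♟ · ♞│6
5│· · · · · · · ·│5
4│· · · · · · · ·│4
3│· · · · · · · ·│3
2│♙ ♙ ♙ ♙ ♙ ♙ ♙ ♙│2
1│♖ · ♗ ♕ ♔ ♗ ♘ ♖│1
  ─────────────────
  a b c d e f g h

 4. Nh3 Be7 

  a b c d e f g h
  ─────────────────
8│♜ · ♝ ♛ ♚ · · ♜│8
7│♟ ♟ ♟ ♟ ♝ ♟ ♟ ♟│7
6│♞ · · · · ♟ · ♞│6
5│· · · · · · · ·│5
4│· · · · · · · ·│4
3│· · · · · · · ♘│3
2│♙ ♙ ♙ ♙ ♙ ♙ ♙ ♙│2
1│♖ · ♗ ♕ ♔ ♗ · ♖│1
  ─────────────────
  a b c d e f g h

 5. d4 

  a b c d e f g h
  ─────────────────
8│♜ · ♝ ♛ ♚ · · ♜│8
7│♟ ♟ ♟ ♟ ♝ ♟ ♟ ♟│7
6│♞ · · · · ♟ · ♞│6
5│· · · · · · · ·│5
4│· · · ♙ · · · ·│4
3│· · · · · · · ♘│3
2│♙ ♙ ♙ · ♙ ♙ ♙ ♙│2
1│♖ · ♗ ♕ ♔ ♗ · ♖│1
  ─────────────────
  a b c d e f g h


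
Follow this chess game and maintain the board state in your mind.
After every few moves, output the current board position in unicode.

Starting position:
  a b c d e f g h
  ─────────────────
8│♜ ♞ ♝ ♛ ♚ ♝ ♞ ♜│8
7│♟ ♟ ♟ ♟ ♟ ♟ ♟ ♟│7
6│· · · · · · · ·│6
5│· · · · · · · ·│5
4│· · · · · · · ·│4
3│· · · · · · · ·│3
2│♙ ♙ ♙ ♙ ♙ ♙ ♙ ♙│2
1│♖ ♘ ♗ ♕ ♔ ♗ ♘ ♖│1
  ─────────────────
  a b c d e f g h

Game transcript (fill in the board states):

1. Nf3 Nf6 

  a b c d e f g h
  ─────────────────
8│♜ ♞ ♝ ♛ ♚ ♝ · ♜│8
7│♟ ♟ ♟ ♟ ♟ ♟ ♟ ♟│7
6│· · · · · ♞ · ·│6
5│· · · · · · · ·│5
4│· · · · · · · ·│4
3│· · · · · ♘ · ·│3
2│♙ ♙ ♙ ♙ ♙ ♙ ♙ ♙│2
1│♖ ♘ ♗ ♕ ♔ ♗ · ♖│1
  ─────────────────
  a b c d e f g h

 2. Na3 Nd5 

  a b c d e f g h
  ─────────────────
8│♜ ♞ ♝ ♛ ♚ ♝ · ♜│8
7│♟ ♟ ♟ ♟ ♟ ♟ ♟ ♟│7
6│· · · · · · · ·│6
5│· · · ♞ · · · ·│5
4│· · · · · · · ·│4
3│♘ · · · · ♘ · ·│3
2│♙ ♙ ♙ ♙ ♙ ♙ ♙ ♙│2
1│♖ · ♗ ♕ ♔ ♗ · ♖│1
  ─────────────────
  a b c d e f g h

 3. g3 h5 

  a b c d e f g h
  ─────────────────
8│♜ ♞ ♝ ♛ ♚ ♝ · ♜│8
7│♟ ♟ ♟ ♟ ♟ ♟ ♟ ·│7
6│· · · · · · · ·│6
5│· · · ♞ · · · ♟│5
4│· · · · · · · ·│4
3│♘ · · · · ♘ ♙ ·│3
2│♙ ♙ ♙ ♙ ♙ ♙ · ♙│2
1│♖ · ♗ ♕ ♔ ♗ · ♖│1
  ─────────────────
  a b c d e f g h

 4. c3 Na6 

  a b c d e f g h
  ─────────────────
8│♜ · ♝ ♛ ♚ ♝ · ♜│8
7│♟ ♟ ♟ ♟ ♟ ♟ ♟ ·│7
6│♞ · · · · · · ·│6
5│· · · ♞ · · · ♟│5
4│· · · · · · · ·│4
3│♘ · ♙ · · ♘ ♙ ·│3
2│♙ ♙ · ♙ ♙ ♙ · ♙│2
1│♖ · ♗ ♕ ♔ ♗ · ♖│1
  ─────────────────
  a b c d e f g h



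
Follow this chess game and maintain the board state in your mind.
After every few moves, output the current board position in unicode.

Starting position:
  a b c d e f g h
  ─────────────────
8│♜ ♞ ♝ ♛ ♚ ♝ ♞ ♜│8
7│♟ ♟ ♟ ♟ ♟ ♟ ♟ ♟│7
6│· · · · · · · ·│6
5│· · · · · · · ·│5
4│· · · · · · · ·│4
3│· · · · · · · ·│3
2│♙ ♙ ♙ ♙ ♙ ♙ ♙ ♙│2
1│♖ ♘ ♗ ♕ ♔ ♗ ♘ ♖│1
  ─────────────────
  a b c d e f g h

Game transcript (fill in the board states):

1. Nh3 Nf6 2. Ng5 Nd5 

  a b c d e f g h
  ─────────────────
8│♜ ♞ ♝ ♛ ♚ ♝ · ♜│8
7│♟ ♟ ♟ ♟ ♟ ♟ ♟ ♟│7
6│· · · · · · · ·│6
5│· · · ♞ · · ♘ ·│5
4│· · · · · · · ·│4
3│· · · · · · · ·│3
2│♙ ♙ ♙ ♙ ♙ ♙ ♙ ♙│2
1│♖ ♘ ♗ ♕ ♔ ♗ · ♖│1
  ─────────────────
  a b c d e f g h

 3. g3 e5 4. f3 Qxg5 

  a b c d e f g h
  ─────────────────
8│♜ ♞ ♝ · ♚ ♝ · ♜│8
7│♟ ♟ ♟ ♟ · ♟ ♟ ♟│7
6│· · · · · · · ·│6
5│· · · ♞ ♟ · ♛ ·│5
4│· · · · · · · ·│4
3│· · · · · ♙ ♙ ·│3
2│♙ ♙ ♙ ♙ ♙ · · ♙│2
1│♖ ♘ ♗ ♕ ♔ ♗ · ♖│1
  ─────────────────
  a b c d e f g h

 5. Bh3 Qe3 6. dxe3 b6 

  a b c d e f g h
  ─────────────────
8│♜ ♞ ♝ · ♚ ♝ · ♜│8
7│♟ · ♟ ♟ · ♟ ♟ ♟│7
6│· ♟ · · · · · ·│6
5│· · · ♞ ♟ · · ·│5
4│· · · · · · · ·│4
3│· · · · ♙ ♙ ♙ ♗│3
2│♙ ♙ ♙ · ♙ · · ♙│2
1│♖ ♘ ♗ ♕ ♔ · · ♖│1
  ─────────────────
  a b c d e f g h

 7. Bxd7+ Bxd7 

  a b c d e f g h
  ─────────────────
8│♜ ♞ · · ♚ ♝ · ♜│8
7│♟ · ♟ ♝ · ♟ ♟ ♟│7
6│· ♟ · · · · · ·│6
5│· · · ♞ ♟ · · ·│5
4│· · · · · · · ·│4
3│· · · · ♙ ♙ ♙ ·│3
2│♙ ♙ ♙ · ♙ · · ♙│2
1│♖ ♘ ♗ ♕ ♔ · · ♖│1
  ─────────────────
  a b c d e f g h


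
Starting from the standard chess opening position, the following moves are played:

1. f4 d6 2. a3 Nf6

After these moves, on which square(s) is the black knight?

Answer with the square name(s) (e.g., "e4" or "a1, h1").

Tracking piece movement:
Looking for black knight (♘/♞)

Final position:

  a b c d e f g h
  ─────────────────
8│♜ ♞ ♝ ♛ ♚ ♝ · ♜│8
7│♟ ♟ ♟ · ♟ ♟ ♟ ♟│7
6│· · · ♟ · ♞ · ·│6
5│· · · · · · · ·│5
4│· · · · · ♙ · ·│4
3│♙ · · · · · · ·│3
2│· ♙ ♙ ♙ ♙ · ♙ ♙│2
1│♖ ♘ ♗ ♕ ♔ ♗ ♘ ♖│1
  ─────────────────
  a b c d e f g h


b8, f6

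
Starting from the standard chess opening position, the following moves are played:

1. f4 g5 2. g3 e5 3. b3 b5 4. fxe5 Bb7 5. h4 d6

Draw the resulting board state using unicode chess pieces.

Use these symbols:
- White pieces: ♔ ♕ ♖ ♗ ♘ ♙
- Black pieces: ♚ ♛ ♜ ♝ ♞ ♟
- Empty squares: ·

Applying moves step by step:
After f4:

♜ ♞ ♝ ♛ ♚ ♝ ♞ ♜
♟ ♟ ♟ ♟ ♟ ♟ ♟ ♟
· · · · · · · ·
· · · · · · · ·
· · · · · ♙ · ·
· · · · · · · ·
♙ ♙ ♙ ♙ ♙ · ♙ ♙
♖ ♘ ♗ ♕ ♔ ♗ ♘ ♖


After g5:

♜ ♞ ♝ ♛ ♚ ♝ ♞ ♜
♟ ♟ ♟ ♟ ♟ ♟ · ♟
· · · · · · · ·
· · · · · · ♟ ·
· · · · · ♙ · ·
· · · · · · · ·
♙ ♙ ♙ ♙ ♙ · ♙ ♙
♖ ♘ ♗ ♕ ♔ ♗ ♘ ♖


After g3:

♜ ♞ ♝ ♛ ♚ ♝ ♞ ♜
♟ ♟ ♟ ♟ ♟ ♟ · ♟
· · · · · · · ·
· · · · · · ♟ ·
· · · · · ♙ · ·
· · · · · · ♙ ·
♙ ♙ ♙ ♙ ♙ · · ♙
♖ ♘ ♗ ♕ ♔ ♗ ♘ ♖


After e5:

♜ ♞ ♝ ♛ ♚ ♝ ♞ ♜
♟ ♟ ♟ ♟ · ♟ · ♟
· · · · · · · ·
· · · · ♟ · ♟ ·
· · · · · ♙ · ·
· · · · · · ♙ ·
♙ ♙ ♙ ♙ ♙ · · ♙
♖ ♘ ♗ ♕ ♔ ♗ ♘ ♖


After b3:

♜ ♞ ♝ ♛ ♚ ♝ ♞ ♜
♟ ♟ ♟ ♟ · ♟ · ♟
· · · · · · · ·
· · · · ♟ · ♟ ·
· · · · · ♙ · ·
· ♙ · · · · ♙ ·
♙ · ♙ ♙ ♙ · · ♙
♖ ♘ ♗ ♕ ♔ ♗ ♘ ♖


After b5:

♜ ♞ ♝ ♛ ♚ ♝ ♞ ♜
♟ · ♟ ♟ · ♟ · ♟
· · · · · · · ·
· ♟ · · ♟ · ♟ ·
· · · · · ♙ · ·
· ♙ · · · · ♙ ·
♙ · ♙ ♙ ♙ · · ♙
♖ ♘ ♗ ♕ ♔ ♗ ♘ ♖


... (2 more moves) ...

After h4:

♜ ♞ · ♛ ♚ ♝ ♞ ♜
♟ ♝ ♟ ♟ · ♟ · ♟
· · · · · · · ·
· ♟ · · ♙ · ♟ ·
· · · · · · · ♙
· ♙ · · · · ♙ ·
♙ · ♙ ♙ ♙ · · ·
♖ ♘ ♗ ♕ ♔ ♗ ♘ ♖


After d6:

♜ ♞ · ♛ ♚ ♝ ♞ ♜
♟ ♝ ♟ · · ♟ · ♟
· · · ♟ · · · ·
· ♟ · · ♙ · ♟ ·
· · · · · · · ♙
· ♙ · · · · ♙ ·
♙ · ♙ ♙ ♙ · · ·
♖ ♘ ♗ ♕ ♔ ♗ ♘ ♖



  a b c d e f g h
  ─────────────────
8│♜ ♞ · ♛ ♚ ♝ ♞ ♜│8
7│♟ ♝ ♟ · · ♟ · ♟│7
6│· · · ♟ · · · ·│6
5│· ♟ · · ♙ · ♟ ·│5
4│· · · · · · · ♙│4
3│· ♙ · · · · ♙ ·│3
2│♙ · ♙ ♙ ♙ · · ·│2
1│♖ ♘ ♗ ♕ ♔ ♗ ♘ ♖│1
  ─────────────────
  a b c d e f g h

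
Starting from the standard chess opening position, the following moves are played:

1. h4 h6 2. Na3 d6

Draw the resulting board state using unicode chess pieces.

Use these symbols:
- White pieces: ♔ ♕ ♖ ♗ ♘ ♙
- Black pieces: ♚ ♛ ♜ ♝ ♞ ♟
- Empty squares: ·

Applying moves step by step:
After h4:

♜ ♞ ♝ ♛ ♚ ♝ ♞ ♜
♟ ♟ ♟ ♟ ♟ ♟ ♟ ♟
· · · · · · · ·
· · · · · · · ·
· · · · · · · ♙
· · · · · · · ·
♙ ♙ ♙ ♙ ♙ ♙ ♙ ·
♖ ♘ ♗ ♕ ♔ ♗ ♘ ♖


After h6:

♜ ♞ ♝ ♛ ♚ ♝ ♞ ♜
♟ ♟ ♟ ♟ ♟ ♟ ♟ ·
· · · · · · · ♟
· · · · · · · ·
· · · · · · · ♙
· · · · · · · ·
♙ ♙ ♙ ♙ ♙ ♙ ♙ ·
♖ ♘ ♗ ♕ ♔ ♗ ♘ ♖


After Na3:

♜ ♞ ♝ ♛ ♚ ♝ ♞ ♜
♟ ♟ ♟ ♟ ♟ ♟ ♟ ·
· · · · · · · ♟
· · · · · · · ·
· · · · · · · ♙
♘ · · · · · · ·
♙ ♙ ♙ ♙ ♙ ♙ ♙ ·
♖ · ♗ ♕ ♔ ♗ ♘ ♖


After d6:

♜ ♞ ♝ ♛ ♚ ♝ ♞ ♜
♟ ♟ ♟ · ♟ ♟ ♟ ·
· · · ♟ · · · ♟
· · · · · · · ·
· · · · · · · ♙
♘ · · · · · · ·
♙ ♙ ♙ ♙ ♙ ♙ ♙ ·
♖ · ♗ ♕ ♔ ♗ ♘ ♖



  a b c d e f g h
  ─────────────────
8│♜ ♞ ♝ ♛ ♚ ♝ ♞ ♜│8
7│♟ ♟ ♟ · ♟ ♟ ♟ ·│7
6│· · · ♟ · · · ♟│6
5│· · · · · · · ·│5
4│· · · · · · · ♙│4
3│♘ · · · · · · ·│3
2│♙ ♙ ♙ ♙ ♙ ♙ ♙ ·│2
1│♖ · ♗ ♕ ♔ ♗ ♘ ♖│1
  ─────────────────
  a b c d e f g h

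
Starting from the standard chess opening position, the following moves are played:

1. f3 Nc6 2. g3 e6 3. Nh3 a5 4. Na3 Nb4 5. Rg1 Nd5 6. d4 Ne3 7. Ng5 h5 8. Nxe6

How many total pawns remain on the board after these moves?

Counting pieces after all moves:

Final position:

  a b c d e f g h
  ─────────────────
8│♜ · ♝ ♛ ♚ ♝ ♞ ♜│8
7│· ♟ ♟ ♟ · ♟ ♟ ·│7
6│· · · · ♘ · · ·│6
5│♟ · · · · · · ♟│5
4│· · · ♙ · · · ·│4
3│♘ · · · ♞ ♙ ♙ ·│3
2│♙ ♙ ♙ · ♙ · · ♙│2
1│♖ · ♗ ♕ ♔ ♗ ♖ ·│1
  ─────────────────
  a b c d e f g h


15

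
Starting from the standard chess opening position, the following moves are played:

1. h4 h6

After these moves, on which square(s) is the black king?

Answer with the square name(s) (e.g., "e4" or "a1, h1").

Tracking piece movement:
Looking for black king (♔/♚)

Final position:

  a b c d e f g h
  ─────────────────
8│♜ ♞ ♝ ♛ ♚ ♝ ♞ ♜│8
7│♟ ♟ ♟ ♟ ♟ ♟ ♟ ·│7
6│· · · · · · · ♟│6
5│· · · · · · · ·│5
4│· · · · · · · ♙│4
3│· · · · · · · ·│3
2│♙ ♙ ♙ ♙ ♙ ♙ ♙ ·│2
1│♖ ♘ ♗ ♕ ♔ ♗ ♘ ♖│1
  ─────────────────
  a b c d e f g h


e8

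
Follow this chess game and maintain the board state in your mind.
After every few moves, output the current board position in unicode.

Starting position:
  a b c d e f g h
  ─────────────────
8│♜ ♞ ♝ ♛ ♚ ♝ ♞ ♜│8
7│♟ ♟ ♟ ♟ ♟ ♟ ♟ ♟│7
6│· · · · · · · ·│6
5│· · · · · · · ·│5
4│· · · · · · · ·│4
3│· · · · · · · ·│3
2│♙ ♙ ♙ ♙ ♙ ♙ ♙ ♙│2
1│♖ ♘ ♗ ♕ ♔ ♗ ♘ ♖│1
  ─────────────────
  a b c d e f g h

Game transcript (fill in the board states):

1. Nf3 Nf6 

  a b c d e f g h
  ─────────────────
8│♜ ♞ ♝ ♛ ♚ ♝ · ♜│8
7│♟ ♟ ♟ ♟ ♟ ♟ ♟ ♟│7
6│· · · · · ♞ · ·│6
5│· · · · · · · ·│5
4│· · · · · · · ·│4
3│· · · · · ♘ · ·│3
2│♙ ♙ ♙ ♙ ♙ ♙ ♙ ♙│2
1│♖ ♘ ♗ ♕ ♔ ♗ · ♖│1
  ─────────────────
  a b c d e f g h

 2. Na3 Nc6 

  a b c d e f g h
  ─────────────────
8│♜ · ♝ ♛ ♚ ♝ · ♜│8
7│♟ ♟ ♟ ♟ ♟ ♟ ♟ ♟│7
6│· · ♞ · · ♞ · ·│6
5│· · · · · · · ·│5
4│· · · · · · · ·│4
3│♘ · · · · ♘ · ·│3
2│♙ ♙ ♙ ♙ ♙ ♙ ♙ ♙│2
1│♖ · ♗ ♕ ♔ ♗ · ♖│1
  ─────────────────
  a b c d e f g h

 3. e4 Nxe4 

  a b c d e f g h
  ─────────────────
8│♜ · ♝ ♛ ♚ ♝ · ♜│8
7│♟ ♟ ♟ ♟ ♟ ♟ ♟ ♟│7
6│· · ♞ · · · · ·│6
5│· · · · · · · ·│5
4│· · · · ♞ · · ·│4
3│♘ · · · · ♘ · ·│3
2│♙ ♙ ♙ ♙ · ♙ ♙ ♙│2
1│♖ · ♗ ♕ ♔ ♗ · ♖│1
  ─────────────────
  a b c d e f g h

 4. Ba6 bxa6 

  a b c d e f g h
  ─────────────────
8│♜ · ♝ ♛ ♚ ♝ · ♜│8
7│♟ · ♟ ♟ ♟ ♟ ♟ ♟│7
6│♟ · ♞ · · · · ·│6
5│· · · · · · · ·│5
4│· · · · ♞ · · ·│4
3│♘ · · · · ♘ · ·│3
2│♙ ♙ ♙ ♙ · ♙ ♙ ♙│2
1│♖ · ♗ ♕ ♔ · · ♖│1
  ─────────────────
  a b c d e f g h

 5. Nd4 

  a b c d e f g h
  ─────────────────
8│♜ · ♝ ♛ ♚ ♝ · ♜│8
7│♟ · ♟ ♟ ♟ ♟ ♟ ♟│7
6│♟ · ♞ · · · · ·│6
5│· · · · · · · ·│5
4│· · · ♘ ♞ · · ·│4
3│♘ · · · · · · ·│3
2│♙ ♙ ♙ ♙ · ♙ ♙ ♙│2
1│♖ · ♗ ♕ ♔ · · ♖│1
  ─────────────────
  a b c d e f g h


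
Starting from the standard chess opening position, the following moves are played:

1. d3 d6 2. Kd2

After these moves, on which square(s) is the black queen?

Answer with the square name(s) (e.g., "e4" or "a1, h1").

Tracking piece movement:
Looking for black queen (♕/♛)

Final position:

  a b c d e f g h
  ─────────────────
8│♜ ♞ ♝ ♛ ♚ ♝ ♞ ♜│8
7│♟ ♟ ♟ · ♟ ♟ ♟ ♟│7
6│· · · ♟ · · · ·│6
5│· · · · · · · ·│5
4│· · · · · · · ·│4
3│· · · ♙ · · · ·│3
2│♙ ♙ ♙ ♔ ♙ ♙ ♙ ♙│2
1│♖ ♘ ♗ ♕ · ♗ ♘ ♖│1
  ─────────────────
  a b c d e f g h


d8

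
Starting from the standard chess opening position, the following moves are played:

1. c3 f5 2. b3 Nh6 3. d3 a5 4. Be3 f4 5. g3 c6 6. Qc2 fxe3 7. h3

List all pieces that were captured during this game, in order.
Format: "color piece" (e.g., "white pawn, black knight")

Tracking captures:
  fxe3: captured white bishop

white bishop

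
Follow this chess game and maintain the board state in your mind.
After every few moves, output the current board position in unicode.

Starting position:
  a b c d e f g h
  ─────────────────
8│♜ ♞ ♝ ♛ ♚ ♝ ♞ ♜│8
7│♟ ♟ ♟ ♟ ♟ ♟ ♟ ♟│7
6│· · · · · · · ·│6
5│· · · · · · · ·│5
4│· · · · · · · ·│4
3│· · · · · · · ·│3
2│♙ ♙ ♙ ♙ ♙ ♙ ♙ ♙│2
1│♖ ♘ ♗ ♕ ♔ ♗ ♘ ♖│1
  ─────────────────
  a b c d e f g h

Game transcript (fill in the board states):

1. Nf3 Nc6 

  a b c d e f g h
  ─────────────────
8│♜ · ♝ ♛ ♚ ♝ ♞ ♜│8
7│♟ ♟ ♟ ♟ ♟ ♟ ♟ ♟│7
6│· · ♞ · · · · ·│6
5│· · · · · · · ·│5
4│· · · · · · · ·│4
3│· · · · · ♘ · ·│3
2│♙ ♙ ♙ ♙ ♙ ♙ ♙ ♙│2
1│♖ ♘ ♗ ♕ ♔ ♗ · ♖│1
  ─────────────────
  a b c d e f g h

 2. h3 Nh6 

  a b c d e f g h
  ─────────────────
8│♜ · ♝ ♛ ♚ ♝ · ♜│8
7│♟ ♟ ♟ ♟ ♟ ♟ ♟ ♟│7
6│· · ♞ · · · · ♞│6
5│· · · · · · · ·│5
4│· · · · · · · ·│4
3│· · · · · ♘ · ♙│3
2│♙ ♙ ♙ ♙ ♙ ♙ ♙ ·│2
1│♖ ♘ ♗ ♕ ♔ ♗ · ♖│1
  ─────────────────
  a b c d e f g h

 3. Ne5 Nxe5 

  a b c d e f g h
  ─────────────────
8│♜ · ♝ ♛ ♚ ♝ · ♜│8
7│♟ ♟ ♟ ♟ ♟ ♟ ♟ ♟│7
6│· · · · · · · ♞│6
5│· · · · ♞ · · ·│5
4│· · · · · · · ·│4
3│· · · · · · · ♙│3
2│♙ ♙ ♙ ♙ ♙ ♙ ♙ ·│2
1│♖ ♘ ♗ ♕ ♔ ♗ · ♖│1
  ─────────────────
  a b c d e f g h



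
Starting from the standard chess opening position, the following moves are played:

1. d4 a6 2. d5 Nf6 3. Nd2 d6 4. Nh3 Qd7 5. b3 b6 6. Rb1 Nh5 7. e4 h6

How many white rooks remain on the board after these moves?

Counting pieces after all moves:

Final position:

  a b c d e f g h
  ─────────────────
8│♜ ♞ ♝ · ♚ ♝ · ♜│8
7│· · ♟ ♛ ♟ ♟ ♟ ·│7
6│♟ ♟ · ♟ · · · ♟│6
5│· · · ♙ · · · ♞│5
4│· · · · ♙ · · ·│4
3│· ♙ · · · · · ♘│3
2│♙ · ♙ ♘ · ♙ ♙ ♙│2
1│· ♖ ♗ ♕ ♔ ♗ · ♖│1
  ─────────────────
  a b c d e f g h


2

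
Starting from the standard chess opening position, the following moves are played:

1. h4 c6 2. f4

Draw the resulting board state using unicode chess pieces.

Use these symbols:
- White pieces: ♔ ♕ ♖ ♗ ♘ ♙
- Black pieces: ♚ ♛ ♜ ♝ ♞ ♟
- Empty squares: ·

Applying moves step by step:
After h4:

♜ ♞ ♝ ♛ ♚ ♝ ♞ ♜
♟ ♟ ♟ ♟ ♟ ♟ ♟ ♟
· · · · · · · ·
· · · · · · · ·
· · · · · · · ♙
· · · · · · · ·
♙ ♙ ♙ ♙ ♙ ♙ ♙ ·
♖ ♘ ♗ ♕ ♔ ♗ ♘ ♖


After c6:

♜ ♞ ♝ ♛ ♚ ♝ ♞ ♜
♟ ♟ · ♟ ♟ ♟ ♟ ♟
· · ♟ · · · · ·
· · · · · · · ·
· · · · · · · ♙
· · · · · · · ·
♙ ♙ ♙ ♙ ♙ ♙ ♙ ·
♖ ♘ ♗ ♕ ♔ ♗ ♘ ♖


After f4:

♜ ♞ ♝ ♛ ♚ ♝ ♞ ♜
♟ ♟ · ♟ ♟ ♟ ♟ ♟
· · ♟ · · · · ·
· · · · · · · ·
· · · · · ♙ · ♙
· · · · · · · ·
♙ ♙ ♙ ♙ ♙ · ♙ ·
♖ ♘ ♗ ♕ ♔ ♗ ♘ ♖



  a b c d e f g h
  ─────────────────
8│♜ ♞ ♝ ♛ ♚ ♝ ♞ ♜│8
7│♟ ♟ · ♟ ♟ ♟ ♟ ♟│7
6│· · ♟ · · · · ·│6
5│· · · · · · · ·│5
4│· · · · · ♙ · ♙│4
3│· · · · · · · ·│3
2│♙ ♙ ♙ ♙ ♙ · ♙ ·│2
1│♖ ♘ ♗ ♕ ♔ ♗ ♘ ♖│1
  ─────────────────
  a b c d e f g h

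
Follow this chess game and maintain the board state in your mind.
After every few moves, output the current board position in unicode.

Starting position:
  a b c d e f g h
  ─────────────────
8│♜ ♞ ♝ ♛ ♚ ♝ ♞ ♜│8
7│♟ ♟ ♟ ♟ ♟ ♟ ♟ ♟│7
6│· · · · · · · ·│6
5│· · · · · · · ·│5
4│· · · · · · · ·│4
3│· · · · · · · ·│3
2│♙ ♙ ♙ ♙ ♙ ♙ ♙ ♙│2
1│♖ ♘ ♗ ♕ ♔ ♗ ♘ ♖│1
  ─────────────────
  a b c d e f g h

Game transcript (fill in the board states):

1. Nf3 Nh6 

  a b c d e f g h
  ─────────────────
8│♜ ♞ ♝ ♛ ♚ ♝ · ♜│8
7│♟ ♟ ♟ ♟ ♟ ♟ ♟ ♟│7
6│· · · · · · · ♞│6
5│· · · · · · · ·│5
4│· · · · · · · ·│4
3│· · · · · ♘ · ·│3
2│♙ ♙ ♙ ♙ ♙ ♙ ♙ ♙│2
1│♖ ♘ ♗ ♕ ♔ ♗ · ♖│1
  ─────────────────
  a b c d e f g h

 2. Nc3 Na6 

  a b c d e f g h
  ─────────────────
8│♜ · ♝ ♛ ♚ ♝ · ♜│8
7│♟ ♟ ♟ ♟ ♟ ♟ ♟ ♟│7
6│♞ · · · · · · ♞│6
5│· · · · · · · ·│5
4│· · · · · · · ·│4
3│· · ♘ · · ♘ · ·│3
2│♙ ♙ ♙ ♙ ♙ ♙ ♙ ♙│2
1│♖ · ♗ ♕ ♔ ♗ · ♖│1
  ─────────────────
  a b c d e f g h

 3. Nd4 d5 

  a b c d e f g h
  ─────────────────
8│♜ · ♝ ♛ ♚ ♝ · ♜│8
7│♟ ♟ ♟ · ♟ ♟ ♟ ♟│7
6│♞ · · · · · · ♞│6
5│· · · ♟ · · · ·│5
4│· · · ♘ · · · ·│4
3│· · ♘ · · · · ·│3
2│♙ ♙ ♙ ♙ ♙ ♙ ♙ ♙│2
1│♖ · ♗ ♕ ♔ ♗ · ♖│1
  ─────────────────
  a b c d e f g h

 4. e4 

  a b c d e f g h
  ─────────────────
8│♜ · ♝ ♛ ♚ ♝ · ♜│8
7│♟ ♟ ♟ · ♟ ♟ ♟ ♟│7
6│♞ · · · · · · ♞│6
5│· · · ♟ · · · ·│5
4│· · · ♘ ♙ · · ·│4
3│· · ♘ · · · · ·│3
2│♙ ♙ ♙ ♙ · ♙ ♙ ♙│2
1│♖ · ♗ ♕ ♔ ♗ · ♖│1
  ─────────────────
  a b c d e f g h


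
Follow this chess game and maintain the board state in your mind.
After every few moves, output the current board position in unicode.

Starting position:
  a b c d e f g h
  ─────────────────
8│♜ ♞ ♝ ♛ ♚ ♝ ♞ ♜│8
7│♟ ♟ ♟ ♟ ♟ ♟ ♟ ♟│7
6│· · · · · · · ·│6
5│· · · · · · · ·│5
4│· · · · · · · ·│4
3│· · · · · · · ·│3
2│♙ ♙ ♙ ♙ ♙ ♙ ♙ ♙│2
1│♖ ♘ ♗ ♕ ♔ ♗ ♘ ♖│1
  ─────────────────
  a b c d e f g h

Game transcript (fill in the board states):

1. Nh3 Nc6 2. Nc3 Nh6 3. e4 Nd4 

  a b c d e f g h
  ─────────────────
8│♜ · ♝ ♛ ♚ ♝ · ♜│8
7│♟ ♟ ♟ ♟ ♟ ♟ ♟ ♟│7
6│· · · · · · · ♞│6
5│· · · · · · · ·│5
4│· · · ♞ ♙ · · ·│4
3│· · ♘ · · · · ♘│3
2│♙ ♙ ♙ ♙ · ♙ ♙ ♙│2
1│♖ · ♗ ♕ ♔ ♗ · ♖│1
  ─────────────────
  a b c d e f g h

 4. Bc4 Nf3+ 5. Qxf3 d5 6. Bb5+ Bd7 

  a b c d e f g h
  ─────────────────
8│♜ · · ♛ ♚ ♝ · ♜│8
7│♟ ♟ ♟ ♝ ♟ ♟ ♟ ♟│7
6│· · · · · · · ♞│6
5│· ♗ · ♟ · · · ·│5
4│· · · · ♙ · · ·│4
3│· · ♘ · · ♕ · ♘│3
2│♙ ♙ ♙ ♙ · ♙ ♙ ♙│2
1│♖ · ♗ · ♔ · · ♖│1
  ─────────────────
  a b c d e f g h

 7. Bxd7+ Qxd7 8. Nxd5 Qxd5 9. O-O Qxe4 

  a b c d e f g h
  ─────────────────
8│♜ · · · ♚ ♝ · ♜│8
7│♟ ♟ ♟ · ♟ ♟ ♟ ♟│7
6│· · · · · · · ♞│6
5│· · · · · · · ·│5
4│· · · · ♛ · · ·│4
3│· · · · · ♕ · ♘│3
2│♙ ♙ ♙ ♙ · ♙ ♙ ♙│2
1│♖ · ♗ · · ♖ ♔ ·│1
  ─────────────────
  a b c d e f g h

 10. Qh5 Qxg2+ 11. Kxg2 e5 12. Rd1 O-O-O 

  a b c d e f g h
  ─────────────────
8│· · ♚ ♜ · ♝ · ♜│8
7│♟ ♟ ♟ · · ♟ ♟ ♟│7
6│· · · · · · · ♞│6
5│· · · · ♟ · · ♕│5
4│· · · · · · · ·│4
3│· · · · · · · ♘│3
2│♙ ♙ ♙ ♙ · ♙ ♔ ♙│2
1│♖ · ♗ ♖ · · · ·│1
  ─────────────────
  a b c d e f g h



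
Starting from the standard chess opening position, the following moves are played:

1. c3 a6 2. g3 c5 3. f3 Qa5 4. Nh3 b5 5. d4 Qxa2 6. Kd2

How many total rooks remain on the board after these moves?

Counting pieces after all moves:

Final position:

  a b c d e f g h
  ─────────────────
8│♜ ♞ ♝ · ♚ ♝ ♞ ♜│8
7│· · · ♟ ♟ ♟ ♟ ♟│7
6│♟ · · · · · · ·│6
5│· ♟ ♟ · · · · ·│5
4│· · · ♙ · · · ·│4
3│· · ♙ · · ♙ ♙ ♘│3
2│♛ ♙ · ♔ ♙ · · ♙│2
1│♖ ♘ ♗ ♕ · ♗ · ♖│1
  ─────────────────
  a b c d e f g h


4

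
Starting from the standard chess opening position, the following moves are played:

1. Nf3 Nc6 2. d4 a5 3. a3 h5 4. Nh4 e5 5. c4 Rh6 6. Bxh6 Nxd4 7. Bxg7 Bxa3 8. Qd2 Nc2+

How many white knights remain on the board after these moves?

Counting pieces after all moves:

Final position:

  a b c d e f g h
  ─────────────────
8│♜ · ♝ ♛ ♚ · ♞ ·│8
7│· ♟ ♟ ♟ · ♟ ♗ ·│7
6│· · · · · · · ·│6
5│♟ · · · ♟ · · ♟│5
4│· · ♙ · · · · ♘│4
3│♝ · · · · · · ·│3
2│· ♙ ♞ ♕ ♙ ♙ ♙ ♙│2
1│♖ ♘ · · ♔ ♗ · ♖│1
  ─────────────────
  a b c d e f g h


2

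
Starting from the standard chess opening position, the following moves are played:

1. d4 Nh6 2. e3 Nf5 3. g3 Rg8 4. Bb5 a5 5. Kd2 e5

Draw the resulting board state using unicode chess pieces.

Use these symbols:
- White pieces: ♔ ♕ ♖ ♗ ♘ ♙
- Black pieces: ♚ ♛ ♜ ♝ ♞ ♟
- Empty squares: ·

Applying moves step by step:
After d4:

♜ ♞ ♝ ♛ ♚ ♝ ♞ ♜
♟ ♟ ♟ ♟ ♟ ♟ ♟ ♟
· · · · · · · ·
· · · · · · · ·
· · · ♙ · · · ·
· · · · · · · ·
♙ ♙ ♙ · ♙ ♙ ♙ ♙
♖ ♘ ♗ ♕ ♔ ♗ ♘ ♖


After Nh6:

♜ ♞ ♝ ♛ ♚ ♝ · ♜
♟ ♟ ♟ ♟ ♟ ♟ ♟ ♟
· · · · · · · ♞
· · · · · · · ·
· · · ♙ · · · ·
· · · · · · · ·
♙ ♙ ♙ · ♙ ♙ ♙ ♙
♖ ♘ ♗ ♕ ♔ ♗ ♘ ♖


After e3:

♜ ♞ ♝ ♛ ♚ ♝ · ♜
♟ ♟ ♟ ♟ ♟ ♟ ♟ ♟
· · · · · · · ♞
· · · · · · · ·
· · · ♙ · · · ·
· · · · ♙ · · ·
♙ ♙ ♙ · · ♙ ♙ ♙
♖ ♘ ♗ ♕ ♔ ♗ ♘ ♖


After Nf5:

♜ ♞ ♝ ♛ ♚ ♝ · ♜
♟ ♟ ♟ ♟ ♟ ♟ ♟ ♟
· · · · · · · ·
· · · · · ♞ · ·
· · · ♙ · · · ·
· · · · ♙ · · ·
♙ ♙ ♙ · · ♙ ♙ ♙
♖ ♘ ♗ ♕ ♔ ♗ ♘ ♖


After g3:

♜ ♞ ♝ ♛ ♚ ♝ · ♜
♟ ♟ ♟ ♟ ♟ ♟ ♟ ♟
· · · · · · · ·
· · · · · ♞ · ·
· · · ♙ · · · ·
· · · · ♙ · ♙ ·
♙ ♙ ♙ · · ♙ · ♙
♖ ♘ ♗ ♕ ♔ ♗ ♘ ♖


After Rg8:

♜ ♞ ♝ ♛ ♚ ♝ ♜ ·
♟ ♟ ♟ ♟ ♟ ♟ ♟ ♟
· · · · · · · ·
· · · · · ♞ · ·
· · · ♙ · · · ·
· · · · ♙ · ♙ ·
♙ ♙ ♙ · · ♙ · ♙
♖ ♘ ♗ ♕ ♔ ♗ ♘ ♖


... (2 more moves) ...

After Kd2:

♜ ♞ ♝ ♛ ♚ ♝ ♜ ·
· ♟ ♟ ♟ ♟ ♟ ♟ ♟
· · · · · · · ·
♟ ♗ · · · ♞ · ·
· · · ♙ · · · ·
· · · · ♙ · ♙ ·
♙ ♙ ♙ ♔ · ♙ · ♙
♖ ♘ ♗ ♕ · · ♘ ♖


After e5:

♜ ♞ ♝ ♛ ♚ ♝ ♜ ·
· ♟ ♟ ♟ · ♟ ♟ ♟
· · · · · · · ·
♟ ♗ · · ♟ ♞ · ·
· · · ♙ · · · ·
· · · · ♙ · ♙ ·
♙ ♙ ♙ ♔ · ♙ · ♙
♖ ♘ ♗ ♕ · · ♘ ♖



  a b c d e f g h
  ─────────────────
8│♜ ♞ ♝ ♛ ♚ ♝ ♜ ·│8
7│· ♟ ♟ ♟ · ♟ ♟ ♟│7
6│· · · · · · · ·│6
5│♟ ♗ · · ♟ ♞ · ·│5
4│· · · ♙ · · · ·│4
3│· · · · ♙ · ♙ ·│3
2│♙ ♙ ♙ ♔ · ♙ · ♙│2
1│♖ ♘ ♗ ♕ · · ♘ ♖│1
  ─────────────────
  a b c d e f g h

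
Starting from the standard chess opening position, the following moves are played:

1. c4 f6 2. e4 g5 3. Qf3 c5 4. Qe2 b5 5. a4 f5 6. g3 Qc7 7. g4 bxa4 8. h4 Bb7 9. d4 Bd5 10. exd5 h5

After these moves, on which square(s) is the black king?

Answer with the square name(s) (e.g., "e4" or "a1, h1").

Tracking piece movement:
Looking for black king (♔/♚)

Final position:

  a b c d e f g h
  ─────────────────
8│♜ ♞ · · ♚ ♝ ♞ ♜│8
7│♟ · ♛ ♟ ♟ · · ·│7
6│· · · · · · · ·│6
5│· · ♟ ♙ · ♟ ♟ ♟│5
4│♟ · ♙ ♙ · · ♙ ♙│4
3│· · · · · · · ·│3
2│· ♙ · · ♕ ♙ · ·│2
1│♖ ♘ ♗ · ♔ ♗ ♘ ♖│1
  ─────────────────
  a b c d e f g h


e8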